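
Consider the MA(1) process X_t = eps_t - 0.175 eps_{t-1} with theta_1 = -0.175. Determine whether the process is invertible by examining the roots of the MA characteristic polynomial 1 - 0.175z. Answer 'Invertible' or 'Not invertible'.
\text{Invertible}

The MA(q) characteristic polynomial is P(z) = 1 - 0.175z.
Invertibility requires all roots to lie outside the unit circle, i.e. |z| > 1 for every root.
This is linear in z: 1 + (-0.175) z = 0  =>  z = -1/(-0.175) = 5.714286,  |z| = 5.714286.
Moduli of all roots: 5.7143.
All moduli strictly greater than 1? Yes.
Verdict: Invertible.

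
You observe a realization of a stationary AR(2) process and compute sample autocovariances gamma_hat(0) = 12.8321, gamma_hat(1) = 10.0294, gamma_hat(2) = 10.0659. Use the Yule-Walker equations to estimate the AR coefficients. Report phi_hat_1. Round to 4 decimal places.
\hat\phi_{1} = 0.4330

The Yule-Walker equations for an AR(p) process read, in matrix form,
  Gamma_p phi = r_p,   with   (Gamma_p)_{ij} = gamma(|i - j|),
                       (r_p)_i = gamma(i),   i,j = 1..p.
Substitute the sample gammas (Toeplitz matrix and right-hand side of size 2):
  Gamma_p = [[12.8321, 10.0294], [10.0294, 12.8321]]
  r_p     = [10.0294, 10.0659]
Written out:
  12.8321 phi_1 + 10.0294 phi_2 = 10.0294
  10.0294 phi_1 + 12.8321 phi_2 = 10.0659
Solve by Cramer's rule:
  det = gamma(0)^2 - gamma(1)^2 = (12.8321)^2 - (10.0294)^2 = 164.66279041 - 100.58886436 = 64.07392605
  phi_hat_1 = [gamma(1) gamma(0) - gamma(1) gamma(2)] / det = [(10.0294)(12.8321) - (10.0294)(10.0659)] / 64.07392605 = 27.74332628 / 64.07392605 = 0.433
  phi_hat_2 = [gamma(0) gamma(2) - gamma(1)^2] / det = [(12.8321)(10.0659) - (10.0294)^2] / 64.07392605 = 28.57777103 / 64.07392605 = 0.446
So phi_hat = [0.4330, 0.4460].
Therefore phi_hat_1 = 0.4330.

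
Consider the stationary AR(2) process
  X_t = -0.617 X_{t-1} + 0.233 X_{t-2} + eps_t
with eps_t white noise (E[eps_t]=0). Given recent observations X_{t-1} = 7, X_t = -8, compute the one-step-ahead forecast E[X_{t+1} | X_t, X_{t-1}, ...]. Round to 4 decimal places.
E[X_{t+1} \mid \mathcal F_t] = 6.5670

For an AR(p) model X_t = c + sum_i phi_i X_{t-i} + eps_t, the
one-step-ahead conditional mean is
  E[X_{t+1} | X_t, ...] = c + sum_i phi_i X_{t+1-i}.
Substitute known values:
  E[X_{t+1} | ...] = (-0.617) * (-8) + (0.233) * (7)
                   = 6.5670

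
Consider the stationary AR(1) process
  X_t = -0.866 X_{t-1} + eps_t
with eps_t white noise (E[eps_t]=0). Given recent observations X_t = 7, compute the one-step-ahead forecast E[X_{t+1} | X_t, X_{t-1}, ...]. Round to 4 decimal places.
E[X_{t+1} \mid \mathcal F_t] = -6.0620

For an AR(p) model X_t = c + sum_i phi_i X_{t-i} + eps_t, the
one-step-ahead conditional mean is
  E[X_{t+1} | X_t, ...] = c + sum_i phi_i X_{t+1-i}.
Substitute known values:
  E[X_{t+1} | ...] = (-0.866) * (7)
                   = -6.0620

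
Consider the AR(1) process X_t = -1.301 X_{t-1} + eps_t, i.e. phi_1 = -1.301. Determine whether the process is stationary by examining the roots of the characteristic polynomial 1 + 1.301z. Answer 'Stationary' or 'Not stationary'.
\text{Not stationary}

The AR(p) characteristic polynomial is P(z) = 1 + 1.301z.
Stationarity requires all roots to lie outside the unit circle, i.e. |z| > 1 for every root.
This is linear in z: 1 + (1.301) z = 0  =>  z = -1/(1.301) = -0.76864,  |z| = 0.76864.
Moduli of all roots: 0.7686.
All moduli strictly greater than 1? No.
Verdict: Not stationary.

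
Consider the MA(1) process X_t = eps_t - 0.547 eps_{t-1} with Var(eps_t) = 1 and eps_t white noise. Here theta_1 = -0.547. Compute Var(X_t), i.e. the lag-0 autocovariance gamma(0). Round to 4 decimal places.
\gamma(0) = 1.2992

For an MA(q) process X_t = eps_t + sum_i theta_i eps_{t-i} with
Var(eps_t) = sigma^2, the variance is
  gamma(0) = sigma^2 * (1 + sum_i theta_i^2).
  sum_i theta_i^2 = (-0.547)^2 = 0.299209.
  gamma(0) = 1 * (1 + 0.299209) = 1 * 1.299209 = 1.299209, which rounds to 1.2992.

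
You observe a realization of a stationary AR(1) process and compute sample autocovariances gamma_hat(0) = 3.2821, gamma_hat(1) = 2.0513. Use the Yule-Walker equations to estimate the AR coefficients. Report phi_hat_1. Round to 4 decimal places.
\hat\phi_{1} = 0.6250

The Yule-Walker equations for an AR(p) process read, in matrix form,
  Gamma_p phi = r_p,   with   (Gamma_p)_{ij} = gamma(|i - j|),
                       (r_p)_i = gamma(i),   i,j = 1..p.
Substitute the sample gammas (Toeplitz matrix and right-hand side of size 1):
  Gamma_p = [[3.2821]]
  r_p     = [2.0513]
With p = 1 this is the single equation gamma(0) phi_1 = gamma(1):
  phi_hat_1 = gamma(1) / gamma(0) = 2.0513 / 3.2821 = 0.6250.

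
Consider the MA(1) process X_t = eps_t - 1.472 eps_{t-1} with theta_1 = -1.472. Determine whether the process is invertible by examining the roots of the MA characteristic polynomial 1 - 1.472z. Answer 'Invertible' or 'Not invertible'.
\text{Not invertible}

The MA(q) characteristic polynomial is P(z) = 1 - 1.472z.
Invertibility requires all roots to lie outside the unit circle, i.e. |z| > 1 for every root.
This is linear in z: 1 + (-1.472) z = 0  =>  z = -1/(-1.472) = 0.679348,  |z| = 0.679348.
Moduli of all roots: 0.6793.
All moduli strictly greater than 1? No.
Verdict: Not invertible.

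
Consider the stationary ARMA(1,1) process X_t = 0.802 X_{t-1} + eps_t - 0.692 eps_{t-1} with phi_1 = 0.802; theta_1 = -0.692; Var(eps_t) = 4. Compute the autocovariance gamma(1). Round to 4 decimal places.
\gamma(1) = 0.5488

Multiply the model equation by X_{t-k} and take expectations. With theta_0 = psi_0 = 1 and psi_j the MA(infinity) weights, this gives
  gamma(k) - sum_i phi_i gamma(k-i) = c_k,
  c_k = sigma^2 * sum_{j=k..q} theta_j psi_{j-k}   (c_k = 0 for k > q),
using gamma(-m) = gamma(m).
psi-weights needed (psi_j = theta_j + sum_i phi_i psi_{j-i}):
  psi_1 = theta_1 + phi_1 = -0.692 + (0.802) = 0.11
Right-hand sides:
  c_0 = sigma^2 (1 + theta_1 psi_1) = 4 * (1 + (-0.692)(0.11)) = 4 * 0.92388 = 3.69552
  c_1 = sigma^2 theta_1 = 4 * (-0.692) = -2.768
  c_2 = 0
Equations for k = 0 and k = 1 (AR order 1):
  gamma(0) = phi_1 gamma(1) + c_0
  gamma(1) = phi_1 gamma(0) + c_1
Substituting the second into the first: gamma(0) (1 - phi_1^2) = c_0 + phi_1 c_1, so
  gamma(0) = (c_0 + phi_1 c_1) / (1 - phi_1^2) = (3.69552 + (0.802)(-2.768)) / (1 - (0.802)^2) = 1.475584 / 0.356796 = 4.135652.
  gamma(1) = phi_1 gamma(0) + c_1 = (0.802)(4.135652) + (-2.768) = 0.548793.
Therefore gamma(1) = 0.5488 (to 4 decimal places).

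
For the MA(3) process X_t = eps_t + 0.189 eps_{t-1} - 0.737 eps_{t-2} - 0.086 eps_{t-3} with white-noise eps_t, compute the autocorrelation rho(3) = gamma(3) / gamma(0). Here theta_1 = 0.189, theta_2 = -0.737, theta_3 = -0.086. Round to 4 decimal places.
\rho(3) = -0.0542

For an MA(q) process with theta_0 = 1, the autocovariance is
  gamma(k) = sigma^2 * sum_{i=0..q-k} theta_i * theta_{i+k},
and rho(k) = gamma(k) / gamma(0). Sigma^2 cancels.
  numerator   = (1)*(-0.086) = -0.086.
  denominator = (1)^2 + (0.189)^2 + (-0.737)^2 + (-0.086)^2 = 1.586286.
  rho(3) = -0.086 / 1.586286 = -0.0542.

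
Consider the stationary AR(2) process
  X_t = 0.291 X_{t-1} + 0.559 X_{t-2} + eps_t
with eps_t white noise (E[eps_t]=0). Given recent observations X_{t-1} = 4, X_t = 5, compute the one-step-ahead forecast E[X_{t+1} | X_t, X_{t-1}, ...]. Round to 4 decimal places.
E[X_{t+1} \mid \mathcal F_t] = 3.6910

For an AR(p) model X_t = c + sum_i phi_i X_{t-i} + eps_t, the
one-step-ahead conditional mean is
  E[X_{t+1} | X_t, ...] = c + sum_i phi_i X_{t+1-i}.
Substitute known values:
  E[X_{t+1} | ...] = (0.291) * (5) + (0.559) * (4)
                   = 3.6910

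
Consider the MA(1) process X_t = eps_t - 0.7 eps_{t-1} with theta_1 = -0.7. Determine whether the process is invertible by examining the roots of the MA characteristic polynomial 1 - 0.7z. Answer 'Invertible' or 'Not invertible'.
\text{Invertible}

The MA(q) characteristic polynomial is P(z) = 1 - 0.7z.
Invertibility requires all roots to lie outside the unit circle, i.e. |z| > 1 for every root.
This is linear in z: 1 + (-0.7) z = 0  =>  z = -1/(-0.7) = 1.428571,  |z| = 1.428571.
Moduli of all roots: 1.4286.
All moduli strictly greater than 1? Yes.
Verdict: Invertible.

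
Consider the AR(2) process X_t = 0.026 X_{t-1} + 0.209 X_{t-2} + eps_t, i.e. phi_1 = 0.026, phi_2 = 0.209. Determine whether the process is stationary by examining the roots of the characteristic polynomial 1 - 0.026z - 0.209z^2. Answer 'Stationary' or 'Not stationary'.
\text{Stationary}

The AR(p) characteristic polynomial is P(z) = 1 - 0.026z - 0.209z^2.
Stationarity requires all roots to lie outside the unit circle, i.e. |z| > 1 for every root.
Set 1 + (-0.026) z + (-0.209) z^2 = 0, i.e. a z^2 + b z + c = 0 with a = -0.209, b = -0.026, c = 1.
Discriminant D = b^2 - 4ac = (-0.026)^2 - 4*(-0.209)*1 = 0.000676 - (-0.836) = 0.836676.
D >= 0, so the roots are real: z = (-b +/- sqrt(D)) / (2a) = (0.026 +/- 0.9147) / (-0.418).
  z_1 = (0.026 + 0.9147) / (-0.418) = -2.2505,   |z_1| = 2.2505.
  z_2 = (0.026 - 0.9147) / (-0.418) = 2.1261,   |z_2| = 2.1261.
Moduli of all roots: 2.2505, 2.1261.
All moduli strictly greater than 1? Yes.
Verdict: Stationary.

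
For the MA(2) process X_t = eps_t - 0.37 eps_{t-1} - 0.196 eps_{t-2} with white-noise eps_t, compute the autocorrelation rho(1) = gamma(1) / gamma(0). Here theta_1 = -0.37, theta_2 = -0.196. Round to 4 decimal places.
\rho(1) = -0.2531

For an MA(q) process with theta_0 = 1, the autocovariance is
  gamma(k) = sigma^2 * sum_{i=0..q-k} theta_i * theta_{i+k},
and rho(k) = gamma(k) / gamma(0). Sigma^2 cancels.
  numerator   = (1)*(-0.37) + (-0.37)*(-0.196) = -0.29748.
  denominator = (1)^2 + (-0.37)^2 + (-0.196)^2 = 1.175316.
  rho(1) = -0.29748 / 1.175316 = -0.2531.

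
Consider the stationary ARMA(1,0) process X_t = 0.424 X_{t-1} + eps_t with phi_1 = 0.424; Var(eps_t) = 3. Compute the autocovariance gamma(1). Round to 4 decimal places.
\gamma(1) = 1.5508

Multiply the model equation by X_{t-k} and take expectations. With theta_0 = psi_0 = 1 and psi_j the MA(infinity) weights, this gives
  gamma(k) - sum_i phi_i gamma(k-i) = c_k,
  c_k = sigma^2 * sum_{j=k..q} theta_j psi_{j-k}   (c_k = 0 for k > q),
using gamma(-m) = gamma(m).
Pure AR (q = 0): c_0 = sigma^2 = 3, c_k = 0 for k >= 1.
Equations for k = 0 and k = 1 (AR order 1):
  gamma(0) = phi_1 gamma(1) + c_0
  gamma(1) = phi_1 gamma(0) + c_1
Substituting the second into the first: gamma(0) (1 - phi_1^2) = c_0 + phi_1 c_1, so
  gamma(0) = c_0 / (1 - phi_1^2) = 3 / (1 - (0.424)^2) = 3 / 0.820224 = 3.657537.
  gamma(1) = phi_1 gamma(0) = (0.424)(3.657537) = 1.550796.
Therefore gamma(1) = 1.5508 (to 4 decimal places).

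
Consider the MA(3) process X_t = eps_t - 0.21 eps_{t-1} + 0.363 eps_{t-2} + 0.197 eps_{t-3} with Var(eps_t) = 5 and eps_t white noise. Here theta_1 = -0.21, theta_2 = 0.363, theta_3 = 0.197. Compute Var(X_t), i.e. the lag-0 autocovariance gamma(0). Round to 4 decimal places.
\gamma(0) = 6.0734

For an MA(q) process X_t = eps_t + sum_i theta_i eps_{t-i} with
Var(eps_t) = sigma^2, the variance is
  gamma(0) = sigma^2 * (1 + sum_i theta_i^2).
  sum_i theta_i^2 = (-0.21)^2 + (0.363)^2 + (0.197)^2 = 0.0441 + 0.131769 + 0.038809 = 0.214678.
  gamma(0) = 5 * (1 + 0.214678) = 5 * 1.214678 = 6.07339, which rounds to 6.0734.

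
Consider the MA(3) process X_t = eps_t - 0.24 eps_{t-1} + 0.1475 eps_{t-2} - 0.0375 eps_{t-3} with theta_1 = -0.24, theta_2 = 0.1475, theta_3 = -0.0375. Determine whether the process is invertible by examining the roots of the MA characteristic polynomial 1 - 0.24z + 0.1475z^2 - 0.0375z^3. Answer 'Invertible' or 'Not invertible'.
\text{Invertible}

The MA(q) characteristic polynomial is P(z) = 1 - 0.24z + 0.1475z^2 - 0.0375z^3.
Invertibility requires all roots to lie outside the unit circle, i.e. |z| > 1 for every root.
Degree 3: look for a simple real root z0 first, then factor out (1 - z/z0) and solve the remaining quadratic.
Testing z0 = 4: P(4) = 1 + (-0.24)(4) + (0.1475)(4)^2 + (-0.0375)(4)^3
  = 1 + (-0.96) + (2.36) + (-2.4) = 0.  So z_0 = 4 is a root, |z_0| = 4.
Divide out the factor (1 - 0.25 z) = (1 - z/z0) (since 1/z0 = 0.25):
  P(z) = (1 - 0.25 z)(1 + (0.01) z + (0.15) z^2)
  [check: z-coef 0.01 - (0.25) = -0.24; z^2-coef 0.15 - (0.25)(0.01) = 0.1475; z^3-coef -(0.25)(0.15) = -0.0375.]
Remaining roots from the quadratic factor 1 + (0.01) z + (0.15) z^2:
  Set 1 + (0.01) z + (0.15) z^2 = 0, i.e. a z^2 + b z + c = 0 with a = 0.15, b = 0.01, c = 1.
  Discriminant D = b^2 - 4ac = (0.01)^2 - 4*(0.15)*1 = 0.0001 - (0.6) = -0.5999.
  D < 0, so the roots are the complex-conjugate pair z = (-b +/- i sqrt(-D)) / (2a) = -0.0333 +/- 2.5818i.
  For a conjugate pair |z|^2 = z * conj(z) = (product of roots) = c/a = 1/(0.15) = 6.666667, so |z| = sqrt(6.666667) = 2.582 for both roots.
Moduli of all roots: 4.0000, 2.5820, 2.5820.
All moduli strictly greater than 1? Yes.
Verdict: Invertible.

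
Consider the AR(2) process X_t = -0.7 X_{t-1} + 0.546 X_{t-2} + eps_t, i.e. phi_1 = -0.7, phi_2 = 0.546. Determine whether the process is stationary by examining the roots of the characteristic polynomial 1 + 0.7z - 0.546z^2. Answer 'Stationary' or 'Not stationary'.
\text{Not stationary}

The AR(p) characteristic polynomial is P(z) = 1 + 0.7z - 0.546z^2.
Stationarity requires all roots to lie outside the unit circle, i.e. |z| > 1 for every root.
Set 1 + (0.7) z + (-0.546) z^2 = 0, i.e. a z^2 + b z + c = 0 with a = -0.546, b = 0.7, c = 1.
Discriminant D = b^2 - 4ac = (0.7)^2 - 4*(-0.546)*1 = 0.49 - (-2.184) = 2.674.
D >= 0, so the roots are real: z = (-b +/- sqrt(D)) / (2a) = (-0.7 +/- 1.635237) / (-1.092).
  z_1 = (-0.7 + 1.635237) / (-1.092) = -0.8564,   |z_1| = 0.8564.
  z_2 = (-0.7 - 1.635237) / (-1.092) = 2.1385,   |z_2| = 2.1385.
Moduli of all roots: 0.8564, 2.1385.
All moduli strictly greater than 1? No.
Verdict: Not stationary.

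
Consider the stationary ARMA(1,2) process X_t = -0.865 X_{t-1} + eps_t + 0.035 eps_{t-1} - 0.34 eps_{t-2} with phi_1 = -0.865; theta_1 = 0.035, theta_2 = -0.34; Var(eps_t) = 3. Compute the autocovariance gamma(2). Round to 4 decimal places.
\gamma(2) = 3.2214

Multiply the model equation by X_{t-k} and take expectations. With theta_0 = psi_0 = 1 and psi_j the MA(infinity) weights, this gives
  gamma(k) - sum_i phi_i gamma(k-i) = c_k,
  c_k = sigma^2 * sum_{j=k..q} theta_j psi_{j-k}   (c_k = 0 for k > q),
using gamma(-m) = gamma(m).
psi-weights needed (psi_j = theta_j + sum_i phi_i psi_{j-i}):
  psi_1 = theta_1 + phi_1 = 0.035 + (-0.865) = -0.83
  psi_2 = theta_2 + phi_1 psi_1 = -0.34 + (-0.865)(-0.83) = 0.37795
Right-hand sides:
  c_0 = sigma^2 (1 + theta_1 psi_1 + theta_2 psi_2) = 3 * (1 + (0.035)(-0.83) + (-0.34)(0.37795)) = 3 * 0.842447 = 2.527341
  c_1 = sigma^2 (theta_1 + theta_2 psi_1) = 3 * (0.035 + (-0.34)(-0.83)) = 0.9516
  c_2 = sigma^2 theta_2 = 3 * (-0.34) = -1.02
Equations for k = 0 and k = 1 (AR order 1):
  gamma(0) = phi_1 gamma(1) + c_0
  gamma(1) = phi_1 gamma(0) + c_1
Substituting the second into the first: gamma(0) (1 - phi_1^2) = c_0 + phi_1 c_1, so
  gamma(0) = (c_0 + phi_1 c_1) / (1 - phi_1^2) = (2.527341 + (-0.865)(0.9516)) / (1 - (-0.865)^2) = 1.704207 / 0.251775 = 6.76877.
  gamma(1) = phi_1 gamma(0) + c_1 = (-0.865)(6.76877) + (0.9516) = -4.903386.
For k = 2: gamma(2) = phi_1 gamma(1) + c_2
  = (-0.865)(-4.903386) + (-1.02) = 3.221429.
Therefore gamma(2) = 3.2214 (to 4 decimal places).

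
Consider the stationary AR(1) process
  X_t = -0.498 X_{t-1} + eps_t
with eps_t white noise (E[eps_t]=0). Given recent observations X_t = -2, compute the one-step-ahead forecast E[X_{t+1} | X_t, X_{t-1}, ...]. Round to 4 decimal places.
E[X_{t+1} \mid \mathcal F_t] = 0.9960

For an AR(p) model X_t = c + sum_i phi_i X_{t-i} + eps_t, the
one-step-ahead conditional mean is
  E[X_{t+1} | X_t, ...] = c + sum_i phi_i X_{t+1-i}.
Substitute known values:
  E[X_{t+1} | ...] = (-0.498) * (-2)
                   = 0.9960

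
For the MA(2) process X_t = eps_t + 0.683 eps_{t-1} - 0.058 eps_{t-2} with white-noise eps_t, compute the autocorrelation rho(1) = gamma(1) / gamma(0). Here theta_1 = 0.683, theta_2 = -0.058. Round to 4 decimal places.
\rho(1) = 0.4377

For an MA(q) process with theta_0 = 1, the autocovariance is
  gamma(k) = sigma^2 * sum_{i=0..q-k} theta_i * theta_{i+k},
and rho(k) = gamma(k) / gamma(0). Sigma^2 cancels.
  numerator   = (1)*(0.683) + (0.683)*(-0.058) = 0.643386.
  denominator = (1)^2 + (0.683)^2 + (-0.058)^2 = 1.469853.
  rho(1) = 0.643386 / 1.469853 = 0.4377.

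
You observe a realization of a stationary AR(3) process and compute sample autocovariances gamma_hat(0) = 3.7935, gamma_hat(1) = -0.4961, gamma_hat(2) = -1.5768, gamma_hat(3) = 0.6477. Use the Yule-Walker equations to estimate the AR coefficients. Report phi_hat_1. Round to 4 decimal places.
\hat\phi_{1} = -0.1690

The Yule-Walker equations for an AR(p) process read, in matrix form,
  Gamma_p phi = r_p,   with   (Gamma_p)_{ij} = gamma(|i - j|),
                       (r_p)_i = gamma(i),   i,j = 1..p.
Substitute the sample gammas (Toeplitz matrix and right-hand side of size 3):
  Gamma_p = [[3.7935, -0.4961, -1.5768], [-0.4961, 3.7935, -0.4961], [-1.5768, -0.4961, 3.7935]]
  r_p     = [-0.4961, -1.5768, 0.6477]
Written out (R1..R3):
  (R1) 3.7935 phi_1 - 0.4961 phi_2 - 1.5768 phi_3 = -0.4961
  (R2) -0.4961 phi_1 + 3.7935 phi_2 - 0.4961 phi_3 = -1.5768
  (R3) -1.5768 phi_1 - 0.4961 phi_2 + 3.7935 phi_3 = 0.6477
Gaussian elimination:
  R2 <- R2 - (-0.4961/3.7935) R1 = R2 - (-0.130776) R1:  3.728622 phi_2 - 0.702308 phi_3 = -1.641678
  R3 <- R3 - (-1.5768/3.7935) R1 = R3 - (-0.415658) R1:  -0.702308 phi_2 + 3.13809 phi_3 = 0.441492
  R3 <- R3 - (-0.702308/3.728622) R2 = R3 - (-0.188356) R2:  3.005806 phi_3 = 0.132272
Back-substitution:
  phi_hat_3 = 0.132272 / 3.005806 = 0.044006
  phi_hat_2 = (-1.641678 - (-0.702308)(0.044006)) / 3.728622 = -0.432002
  phi_hat_1 = (-0.4961 - (-0.4961)(-0.432002) - (-1.5768)(0.044006)) / 3.7935 = -0.168981
So phi_hat = [-0.1690, -0.4320, 0.0440].
Therefore phi_hat_1 = -0.1690.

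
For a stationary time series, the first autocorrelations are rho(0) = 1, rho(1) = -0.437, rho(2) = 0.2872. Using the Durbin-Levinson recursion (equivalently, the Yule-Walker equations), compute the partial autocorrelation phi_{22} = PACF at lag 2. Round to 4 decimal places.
\phi_{22} = 0.1189

The PACF at lag k is phi_{kk}, the last component of the solution
to the Yule-Walker system G_k phi = r_k where
  (G_k)_{ij} = rho(|i - j|), (r_k)_i = rho(i), i,j = 1..k.
Equivalently, Durbin-Levinson gives phi_{kk} iteratively:
  phi_{11} = rho(1)
  phi_{kk} = [rho(k) - sum_{j=1..k-1} phi_{k-1,j} rho(k-j)]
            / [1 - sum_{j=1..k-1} phi_{k-1,j} rho(j)],
  phi_{k,j} = phi_{k-1,j} - phi_{kk} phi_{k-1,k-j},  j = 1..k-1.
Step k = 1:
  phi_11 = rho(1) = -0.437.
Step k = 2:
  phi_22 = [rho(2) - phi_11 rho(1)] / [1 - phi_11 rho(1)] = [0.2872 - (-0.437)(-0.437)] / [1 - (-0.437)(-0.437)]
         = 0.096231 / 0.809031 = 0.1189.
Therefore phi_{22} = 0.1189.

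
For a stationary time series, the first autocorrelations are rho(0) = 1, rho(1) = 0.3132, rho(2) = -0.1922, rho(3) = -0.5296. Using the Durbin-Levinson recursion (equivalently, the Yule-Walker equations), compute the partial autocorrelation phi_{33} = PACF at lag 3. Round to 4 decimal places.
\phi_{33} = -0.4320

The PACF at lag k is phi_{kk}, the last component of the solution
to the Yule-Walker system G_k phi = r_k where
  (G_k)_{ij} = rho(|i - j|), (r_k)_i = rho(i), i,j = 1..k.
Equivalently, Durbin-Levinson gives phi_{kk} iteratively:
  phi_{11} = rho(1)
  phi_{kk} = [rho(k) - sum_{j=1..k-1} phi_{k-1,j} rho(k-j)]
            / [1 - sum_{j=1..k-1} phi_{k-1,j} rho(j)],
  phi_{k,j} = phi_{k-1,j} - phi_{kk} phi_{k-1,k-j},  j = 1..k-1.
Step k = 1:
  phi_11 = rho(1) = 0.3132.
Step k = 2:
  phi_22 = [rho(2) - phi_11 rho(1)] / [1 - phi_11 rho(1)] = [-0.1922 - (0.3132)(0.3132)] / [1 - (0.3132)(0.3132)]
         = -0.29029424 / 0.90190576 = -0.321868.
  Update: phi_21 = phi_11 - phi_22 phi_11 = 0.3132 - (-0.321868)(0.3132) = 0.414009.
Step k = 3:
  phi_33 = [rho(3) - phi_21 rho(2) - phi_22 rho(1)] / [1 - phi_21 rho(1) - phi_22 rho(2)]
    numerator   = -0.5296 - (0.414009)(-0.1922) - (-0.321868)(0.3132) = -0.34921855
    denominator = 1 - (0.414009)(0.3132) - (-0.321868)(-0.1922) = 0.80846945
  phi_33 = -0.34921855 / 0.80846945 = -0.432.
Therefore phi_{33} = -0.4320.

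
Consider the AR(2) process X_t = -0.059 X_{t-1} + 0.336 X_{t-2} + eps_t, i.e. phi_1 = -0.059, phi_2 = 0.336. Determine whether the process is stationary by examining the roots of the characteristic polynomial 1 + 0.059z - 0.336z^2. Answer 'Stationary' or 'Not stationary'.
\text{Stationary}

The AR(p) characteristic polynomial is P(z) = 1 + 0.059z - 0.336z^2.
Stationarity requires all roots to lie outside the unit circle, i.e. |z| > 1 for every root.
Set 1 + (0.059) z + (-0.336) z^2 = 0, i.e. a z^2 + b z + c = 0 with a = -0.336, b = 0.059, c = 1.
Discriminant D = b^2 - 4ac = (0.059)^2 - 4*(-0.336)*1 = 0.003481 - (-1.344) = 1.347481.
D >= 0, so the roots are real: z = (-b +/- sqrt(D)) / (2a) = (-0.059 +/- 1.16081) / (-0.672).
  z_1 = (-0.059 + 1.16081) / (-0.672) = -1.6396,   |z_1| = 1.6396.
  z_2 = (-0.059 - 1.16081) / (-0.672) = 1.8152,   |z_2| = 1.8152.
Moduli of all roots: 1.6396, 1.8152.
All moduli strictly greater than 1? Yes.
Verdict: Stationary.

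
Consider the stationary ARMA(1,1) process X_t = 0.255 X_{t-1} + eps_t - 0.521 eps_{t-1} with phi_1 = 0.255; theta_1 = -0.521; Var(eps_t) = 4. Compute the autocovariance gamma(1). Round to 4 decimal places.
\gamma(1) = -0.9868

Multiply the model equation by X_{t-k} and take expectations. With theta_0 = psi_0 = 1 and psi_j the MA(infinity) weights, this gives
  gamma(k) - sum_i phi_i gamma(k-i) = c_k,
  c_k = sigma^2 * sum_{j=k..q} theta_j psi_{j-k}   (c_k = 0 for k > q),
using gamma(-m) = gamma(m).
psi-weights needed (psi_j = theta_j + sum_i phi_i psi_{j-i}):
  psi_1 = theta_1 + phi_1 = -0.521 + (0.255) = -0.266
Right-hand sides:
  c_0 = sigma^2 (1 + theta_1 psi_1) = 4 * (1 + (-0.521)(-0.266)) = 4 * 1.138586 = 4.554344
  c_1 = sigma^2 theta_1 = 4 * (-0.521) = -2.084
  c_2 = 0
Equations for k = 0 and k = 1 (AR order 1):
  gamma(0) = phi_1 gamma(1) + c_0
  gamma(1) = phi_1 gamma(0) + c_1
Substituting the second into the first: gamma(0) (1 - phi_1^2) = c_0 + phi_1 c_1, so
  gamma(0) = (c_0 + phi_1 c_1) / (1 - phi_1^2) = (4.554344 + (0.255)(-2.084)) / (1 - (0.255)^2) = 4.022924 / 0.934975 = 4.302708.
  gamma(1) = phi_1 gamma(0) + c_1 = (0.255)(4.302708) + (-2.084) = -0.98681.
Therefore gamma(1) = -0.9868 (to 4 decimal places).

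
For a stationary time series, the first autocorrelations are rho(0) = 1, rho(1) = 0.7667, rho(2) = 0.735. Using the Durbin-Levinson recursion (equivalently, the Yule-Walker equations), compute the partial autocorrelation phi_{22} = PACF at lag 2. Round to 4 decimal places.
\phi_{22} = 0.3571

The PACF at lag k is phi_{kk}, the last component of the solution
to the Yule-Walker system G_k phi = r_k where
  (G_k)_{ij} = rho(|i - j|), (r_k)_i = rho(i), i,j = 1..k.
Equivalently, Durbin-Levinson gives phi_{kk} iteratively:
  phi_{11} = rho(1)
  phi_{kk} = [rho(k) - sum_{j=1..k-1} phi_{k-1,j} rho(k-j)]
            / [1 - sum_{j=1..k-1} phi_{k-1,j} rho(j)],
  phi_{k,j} = phi_{k-1,j} - phi_{kk} phi_{k-1,k-j},  j = 1..k-1.
Step k = 1:
  phi_11 = rho(1) = 0.7667.
Step k = 2:
  phi_22 = [rho(2) - phi_11 rho(1)] / [1 - phi_11 rho(1)] = [0.735 - (0.7667)(0.7667)] / [1 - (0.7667)(0.7667)]
         = 0.14717111 / 0.41217111 = 0.3571.
Therefore phi_{22} = 0.3571.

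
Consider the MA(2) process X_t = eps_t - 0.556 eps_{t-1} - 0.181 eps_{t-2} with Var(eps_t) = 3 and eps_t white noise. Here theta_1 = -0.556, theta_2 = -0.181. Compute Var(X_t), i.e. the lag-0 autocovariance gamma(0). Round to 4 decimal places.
\gamma(0) = 4.0257

For an MA(q) process X_t = eps_t + sum_i theta_i eps_{t-i} with
Var(eps_t) = sigma^2, the variance is
  gamma(0) = sigma^2 * (1 + sum_i theta_i^2).
  sum_i theta_i^2 = (-0.556)^2 + (-0.181)^2 = 0.309136 + 0.032761 = 0.341897.
  gamma(0) = 3 * (1 + 0.341897) = 3 * 1.341897 = 4.025691, which rounds to 4.0257.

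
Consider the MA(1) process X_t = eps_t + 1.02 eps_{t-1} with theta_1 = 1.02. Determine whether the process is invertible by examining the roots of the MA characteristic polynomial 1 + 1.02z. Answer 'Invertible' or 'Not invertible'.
\text{Not invertible}

The MA(q) characteristic polynomial is P(z) = 1 + 1.02z.
Invertibility requires all roots to lie outside the unit circle, i.e. |z| > 1 for every root.
This is linear in z: 1 + (1.02) z = 0  =>  z = -1/(1.02) = -0.980392,  |z| = 0.980392.
Moduli of all roots: 0.9804.
All moduli strictly greater than 1? No.
Verdict: Not invertible.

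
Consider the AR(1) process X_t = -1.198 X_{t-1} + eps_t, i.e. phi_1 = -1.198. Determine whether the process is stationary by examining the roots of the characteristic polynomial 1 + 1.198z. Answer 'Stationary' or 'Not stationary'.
\text{Not stationary}

The AR(p) characteristic polynomial is P(z) = 1 + 1.198z.
Stationarity requires all roots to lie outside the unit circle, i.e. |z| > 1 for every root.
This is linear in z: 1 + (1.198) z = 0  =>  z = -1/(1.198) = -0.834725,  |z| = 0.834725.
Moduli of all roots: 0.8347.
All moduli strictly greater than 1? No.
Verdict: Not stationary.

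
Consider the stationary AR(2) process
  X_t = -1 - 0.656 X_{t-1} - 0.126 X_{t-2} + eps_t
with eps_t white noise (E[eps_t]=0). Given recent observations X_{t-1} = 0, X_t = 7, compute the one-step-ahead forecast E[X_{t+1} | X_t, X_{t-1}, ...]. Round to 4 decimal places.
E[X_{t+1} \mid \mathcal F_t] = -5.5920

For an AR(p) model X_t = c + sum_i phi_i X_{t-i} + eps_t, the
one-step-ahead conditional mean is
  E[X_{t+1} | X_t, ...] = c + sum_i phi_i X_{t+1-i}.
Substitute known values:
  E[X_{t+1} | ...] = -1 + (-0.656) * (7) + (-0.126) * (0)
                   = -5.5920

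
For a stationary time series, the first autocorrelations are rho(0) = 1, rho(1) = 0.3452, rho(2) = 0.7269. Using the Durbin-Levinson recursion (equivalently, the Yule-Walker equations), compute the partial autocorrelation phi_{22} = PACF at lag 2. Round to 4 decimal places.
\phi_{22} = 0.6900

The PACF at lag k is phi_{kk}, the last component of the solution
to the Yule-Walker system G_k phi = r_k where
  (G_k)_{ij} = rho(|i - j|), (r_k)_i = rho(i), i,j = 1..k.
Equivalently, Durbin-Levinson gives phi_{kk} iteratively:
  phi_{11} = rho(1)
  phi_{kk} = [rho(k) - sum_{j=1..k-1} phi_{k-1,j} rho(k-j)]
            / [1 - sum_{j=1..k-1} phi_{k-1,j} rho(j)],
  phi_{k,j} = phi_{k-1,j} - phi_{kk} phi_{k-1,k-j},  j = 1..k-1.
Step k = 1:
  phi_11 = rho(1) = 0.3452.
Step k = 2:
  phi_22 = [rho(2) - phi_11 rho(1)] / [1 - phi_11 rho(1)] = [0.7269 - (0.3452)(0.3452)] / [1 - (0.3452)(0.3452)]
         = 0.60773696 / 0.88083696 = 0.69.
Therefore phi_{22} = 0.6900.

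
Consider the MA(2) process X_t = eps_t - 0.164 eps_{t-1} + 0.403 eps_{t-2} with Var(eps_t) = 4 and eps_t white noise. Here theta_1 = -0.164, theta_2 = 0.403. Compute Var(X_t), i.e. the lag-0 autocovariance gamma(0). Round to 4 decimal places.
\gamma(0) = 4.7572

For an MA(q) process X_t = eps_t + sum_i theta_i eps_{t-i} with
Var(eps_t) = sigma^2, the variance is
  gamma(0) = sigma^2 * (1 + sum_i theta_i^2).
  sum_i theta_i^2 = (-0.164)^2 + (0.403)^2 = 0.026896 + 0.162409 = 0.189305.
  gamma(0) = 4 * (1 + 0.189305) = 4 * 1.189305 = 4.75722, which rounds to 4.7572.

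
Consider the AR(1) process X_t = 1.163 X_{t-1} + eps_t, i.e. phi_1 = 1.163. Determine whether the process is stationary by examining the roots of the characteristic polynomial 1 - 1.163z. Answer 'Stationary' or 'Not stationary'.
\text{Not stationary}

The AR(p) characteristic polynomial is P(z) = 1 - 1.163z.
Stationarity requires all roots to lie outside the unit circle, i.e. |z| > 1 for every root.
This is linear in z: 1 + (-1.163) z = 0  =>  z = -1/(-1.163) = 0.859845,  |z| = 0.859845.
Moduli of all roots: 0.8598.
All moduli strictly greater than 1? No.
Verdict: Not stationary.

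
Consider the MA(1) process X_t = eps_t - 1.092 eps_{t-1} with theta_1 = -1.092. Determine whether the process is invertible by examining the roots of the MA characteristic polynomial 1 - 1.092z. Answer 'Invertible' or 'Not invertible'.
\text{Not invertible}

The MA(q) characteristic polynomial is P(z) = 1 - 1.092z.
Invertibility requires all roots to lie outside the unit circle, i.e. |z| > 1 for every root.
This is linear in z: 1 + (-1.092) z = 0  =>  z = -1/(-1.092) = 0.915751,  |z| = 0.915751.
Moduli of all roots: 0.9158.
All moduli strictly greater than 1? No.
Verdict: Not invertible.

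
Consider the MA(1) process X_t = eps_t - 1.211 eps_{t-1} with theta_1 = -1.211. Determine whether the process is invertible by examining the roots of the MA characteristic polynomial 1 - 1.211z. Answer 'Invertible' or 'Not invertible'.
\text{Not invertible}

The MA(q) characteristic polynomial is P(z) = 1 - 1.211z.
Invertibility requires all roots to lie outside the unit circle, i.e. |z| > 1 for every root.
This is linear in z: 1 + (-1.211) z = 0  =>  z = -1/(-1.211) = 0.825764,  |z| = 0.825764.
Moduli of all roots: 0.8258.
All moduli strictly greater than 1? No.
Verdict: Not invertible.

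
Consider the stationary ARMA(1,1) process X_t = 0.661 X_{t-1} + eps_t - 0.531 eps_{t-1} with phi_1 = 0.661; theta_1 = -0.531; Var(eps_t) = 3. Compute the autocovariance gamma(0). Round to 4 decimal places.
\gamma(0) = 3.0900

Multiply the model equation by X_{t-k} and take expectations. With theta_0 = psi_0 = 1 and psi_j the MA(infinity) weights, this gives
  gamma(k) - sum_i phi_i gamma(k-i) = c_k,
  c_k = sigma^2 * sum_{j=k..q} theta_j psi_{j-k}   (c_k = 0 for k > q),
using gamma(-m) = gamma(m).
psi-weights needed (psi_j = theta_j + sum_i phi_i psi_{j-i}):
  psi_1 = theta_1 + phi_1 = -0.531 + (0.661) = 0.13
Right-hand sides:
  c_0 = sigma^2 (1 + theta_1 psi_1) = 3 * (1 + (-0.531)(0.13)) = 3 * 0.93097 = 2.79291
  c_1 = sigma^2 theta_1 = 3 * (-0.531) = -1.593
  c_2 = 0
Equations for k = 0 and k = 1 (AR order 1):
  gamma(0) = phi_1 gamma(1) + c_0
  gamma(1) = phi_1 gamma(0) + c_1
Substituting the second into the first: gamma(0) (1 - phi_1^2) = c_0 + phi_1 c_1, so
  gamma(0) = (c_0 + phi_1 c_1) / (1 - phi_1^2) = (2.79291 + (0.661)(-1.593)) / (1 - (0.661)^2) = 1.739937 / 0.563079 = 3.090041.
Therefore gamma(0) = 3.0900 (to 4 decimal places).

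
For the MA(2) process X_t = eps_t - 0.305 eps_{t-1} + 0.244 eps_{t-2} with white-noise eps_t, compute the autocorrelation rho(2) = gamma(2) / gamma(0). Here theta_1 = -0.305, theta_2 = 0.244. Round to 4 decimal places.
\rho(2) = 0.2117

For an MA(q) process with theta_0 = 1, the autocovariance is
  gamma(k) = sigma^2 * sum_{i=0..q-k} theta_i * theta_{i+k},
and rho(k) = gamma(k) / gamma(0). Sigma^2 cancels.
  numerator   = (1)*(0.244) = 0.244.
  denominator = (1)^2 + (-0.305)^2 + (0.244)^2 = 1.152561.
  rho(2) = 0.244 / 1.152561 = 0.2117.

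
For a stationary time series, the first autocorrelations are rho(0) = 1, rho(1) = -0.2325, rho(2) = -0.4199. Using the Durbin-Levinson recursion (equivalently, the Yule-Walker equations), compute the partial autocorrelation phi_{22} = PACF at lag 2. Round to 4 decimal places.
\phi_{22} = -0.5010

The PACF at lag k is phi_{kk}, the last component of the solution
to the Yule-Walker system G_k phi = r_k where
  (G_k)_{ij} = rho(|i - j|), (r_k)_i = rho(i), i,j = 1..k.
Equivalently, Durbin-Levinson gives phi_{kk} iteratively:
  phi_{11} = rho(1)
  phi_{kk} = [rho(k) - sum_{j=1..k-1} phi_{k-1,j} rho(k-j)]
            / [1 - sum_{j=1..k-1} phi_{k-1,j} rho(j)],
  phi_{k,j} = phi_{k-1,j} - phi_{kk} phi_{k-1,k-j},  j = 1..k-1.
Step k = 1:
  phi_11 = rho(1) = -0.2325.
Step k = 2:
  phi_22 = [rho(2) - phi_11 rho(1)] / [1 - phi_11 rho(1)] = [-0.4199 - (-0.2325)(-0.2325)] / [1 - (-0.2325)(-0.2325)]
         = -0.47395625 / 0.94594375 = -0.501.
Therefore phi_{22} = -0.5010.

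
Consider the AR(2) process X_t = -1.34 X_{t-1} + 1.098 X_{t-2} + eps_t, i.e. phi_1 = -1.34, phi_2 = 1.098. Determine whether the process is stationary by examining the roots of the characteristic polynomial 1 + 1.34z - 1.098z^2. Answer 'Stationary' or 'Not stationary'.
\text{Not stationary}

The AR(p) characteristic polynomial is P(z) = 1 + 1.34z - 1.098z^2.
Stationarity requires all roots to lie outside the unit circle, i.e. |z| > 1 for every root.
Set 1 + (1.34) z + (-1.098) z^2 = 0, i.e. a z^2 + b z + c = 0 with a = -1.098, b = 1.34, c = 1.
Discriminant D = b^2 - 4ac = (1.34)^2 - 4*(-1.098)*1 = 1.7956 - (-4.392) = 6.1876.
D >= 0, so the roots are real: z = (-b +/- sqrt(D)) / (2a) = (-1.34 +/- 2.487489) / (-2.196).
  z_1 = (-1.34 + 2.487489) / (-2.196) = -0.5225,   |z_1| = 0.5225.
  z_2 = (-1.34 - 2.487489) / (-2.196) = 1.7429,   |z_2| = 1.7429.
Moduli of all roots: 0.5225, 1.7429.
All moduli strictly greater than 1? No.
Verdict: Not stationary.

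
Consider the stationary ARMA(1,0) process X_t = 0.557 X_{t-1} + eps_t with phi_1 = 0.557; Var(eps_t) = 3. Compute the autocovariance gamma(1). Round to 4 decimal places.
\gamma(1) = 2.4226

Multiply the model equation by X_{t-k} and take expectations. With theta_0 = psi_0 = 1 and psi_j the MA(infinity) weights, this gives
  gamma(k) - sum_i phi_i gamma(k-i) = c_k,
  c_k = sigma^2 * sum_{j=k..q} theta_j psi_{j-k}   (c_k = 0 for k > q),
using gamma(-m) = gamma(m).
Pure AR (q = 0): c_0 = sigma^2 = 3, c_k = 0 for k >= 1.
Equations for k = 0 and k = 1 (AR order 1):
  gamma(0) = phi_1 gamma(1) + c_0
  gamma(1) = phi_1 gamma(0) + c_1
Substituting the second into the first: gamma(0) (1 - phi_1^2) = c_0 + phi_1 c_1, so
  gamma(0) = c_0 / (1 - phi_1^2) = 3 / (1 - (0.557)^2) = 3 / 0.689751 = 4.349396.
  gamma(1) = phi_1 gamma(0) = (0.557)(4.349396) = 2.422613.
Therefore gamma(1) = 2.4226 (to 4 decimal places).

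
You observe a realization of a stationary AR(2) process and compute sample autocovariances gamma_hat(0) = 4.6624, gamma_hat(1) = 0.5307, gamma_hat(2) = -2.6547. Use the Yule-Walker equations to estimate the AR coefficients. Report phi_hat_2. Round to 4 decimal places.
\hat\phi_{2} = -0.5900

The Yule-Walker equations for an AR(p) process read, in matrix form,
  Gamma_p phi = r_p,   with   (Gamma_p)_{ij} = gamma(|i - j|),
                       (r_p)_i = gamma(i),   i,j = 1..p.
Substitute the sample gammas (Toeplitz matrix and right-hand side of size 2):
  Gamma_p = [[4.6624, 0.5307], [0.5307, 4.6624]]
  r_p     = [0.5307, -2.6547]
Written out:
  4.6624 phi_1 + 0.5307 phi_2 = 0.5307
  0.5307 phi_1 + 4.6624 phi_2 = -2.6547
Solve by Cramer's rule:
  det = gamma(0)^2 - gamma(1)^2 = (4.6624)^2 - (0.5307)^2 = 21.73797376 - 0.28164249 = 21.45633127
  phi_hat_1 = [gamma(1) gamma(0) - gamma(1) gamma(2)] / det = [(0.5307)(4.6624) - (0.5307)(-2.6547)] / 21.45633127 = 3.88318497 / 21.45633127 = 0.181
  phi_hat_2 = [gamma(0) gamma(2) - gamma(1)^2] / det = [(4.6624)(-2.6547) - (0.5307)^2] / 21.45633127 = -12.65891577 / 21.45633127 = -0.59
So phi_hat = [0.1810, -0.5900].
Therefore phi_hat_2 = -0.5900.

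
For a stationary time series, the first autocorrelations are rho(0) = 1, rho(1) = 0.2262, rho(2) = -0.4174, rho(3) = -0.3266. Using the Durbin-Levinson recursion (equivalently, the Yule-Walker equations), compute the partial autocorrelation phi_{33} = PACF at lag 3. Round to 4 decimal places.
\phi_{33} = -0.1029

The PACF at lag k is phi_{kk}, the last component of the solution
to the Yule-Walker system G_k phi = r_k where
  (G_k)_{ij} = rho(|i - j|), (r_k)_i = rho(i), i,j = 1..k.
Equivalently, Durbin-Levinson gives phi_{kk} iteratively:
  phi_{11} = rho(1)
  phi_{kk} = [rho(k) - sum_{j=1..k-1} phi_{k-1,j} rho(k-j)]
            / [1 - sum_{j=1..k-1} phi_{k-1,j} rho(j)],
  phi_{k,j} = phi_{k-1,j} - phi_{kk} phi_{k-1,k-j},  j = 1..k-1.
Step k = 1:
  phi_11 = rho(1) = 0.2262.
Step k = 2:
  phi_22 = [rho(2) - phi_11 rho(1)] / [1 - phi_11 rho(1)] = [-0.4174 - (0.2262)(0.2262)] / [1 - (0.2262)(0.2262)]
         = -0.46856644 / 0.94883356 = -0.493834.
  Update: phi_21 = phi_11 - phi_22 phi_11 = 0.2262 - (-0.493834)(0.2262) = 0.337905.
Step k = 3:
  phi_33 = [rho(3) - phi_21 rho(2) - phi_22 rho(1)] / [1 - phi_21 rho(1) - phi_22 rho(2)]
    numerator   = -0.3266 - (0.337905)(-0.4174) - (-0.493834)(0.2262) = -0.07385304
    denominator = 1 - (0.337905)(0.2262) - (-0.493834)(-0.4174) = 0.71743944
  phi_33 = -0.07385304 / 0.71743944 = -0.1029.
Therefore phi_{33} = -0.1029.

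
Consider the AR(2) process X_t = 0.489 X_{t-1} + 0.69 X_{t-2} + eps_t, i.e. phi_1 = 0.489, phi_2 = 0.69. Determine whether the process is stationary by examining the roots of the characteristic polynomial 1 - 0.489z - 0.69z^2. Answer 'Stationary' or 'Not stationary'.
\text{Not stationary}

The AR(p) characteristic polynomial is P(z) = 1 - 0.489z - 0.69z^2.
Stationarity requires all roots to lie outside the unit circle, i.e. |z| > 1 for every root.
Set 1 + (-0.489) z + (-0.69) z^2 = 0, i.e. a z^2 + b z + c = 0 with a = -0.69, b = -0.489, c = 1.
Discriminant D = b^2 - 4ac = (-0.489)^2 - 4*(-0.69)*1 = 0.239121 - (-2.76) = 2.999121.
D >= 0, so the roots are real: z = (-b +/- sqrt(D)) / (2a) = (0.489 +/- 1.731797) / (-1.38).
  z_1 = (0.489 + 1.731797) / (-1.38) = -1.6093,   |z_1| = 1.6093.
  z_2 = (0.489 - 1.731797) / (-1.38) = 0.9006,   |z_2| = 0.9006.
Moduli of all roots: 1.6093, 0.9006.
All moduli strictly greater than 1? No.
Verdict: Not stationary.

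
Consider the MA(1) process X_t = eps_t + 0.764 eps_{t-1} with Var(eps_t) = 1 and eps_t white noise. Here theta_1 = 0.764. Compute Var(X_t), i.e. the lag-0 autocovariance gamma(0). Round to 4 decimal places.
\gamma(0) = 1.5837

For an MA(q) process X_t = eps_t + sum_i theta_i eps_{t-i} with
Var(eps_t) = sigma^2, the variance is
  gamma(0) = sigma^2 * (1 + sum_i theta_i^2).
  sum_i theta_i^2 = (0.764)^2 = 0.583696.
  gamma(0) = 1 * (1 + 0.583696) = 1 * 1.583696 = 1.583696, which rounds to 1.5837.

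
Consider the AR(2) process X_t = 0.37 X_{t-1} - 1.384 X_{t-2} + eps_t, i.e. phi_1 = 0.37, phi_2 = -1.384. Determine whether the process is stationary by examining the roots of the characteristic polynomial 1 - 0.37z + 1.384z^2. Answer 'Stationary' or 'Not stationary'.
\text{Not stationary}

The AR(p) characteristic polynomial is P(z) = 1 - 0.37z + 1.384z^2.
Stationarity requires all roots to lie outside the unit circle, i.e. |z| > 1 for every root.
Set 1 + (-0.37) z + (1.384) z^2 = 0, i.e. a z^2 + b z + c = 0 with a = 1.384, b = -0.37, c = 1.
Discriminant D = b^2 - 4ac = (-0.37)^2 - 4*(1.384)*1 = 0.1369 - (5.536) = -5.3991.
D < 0, so the roots are the complex-conjugate pair z = (-b +/- i sqrt(-D)) / (2a) = 0.1337 +/- 0.8394i.
For a conjugate pair |z|^2 = z * conj(z) = (product of roots) = c/a = 1/(1.384) = 0.722543, so |z| = sqrt(0.722543) = 0.85 for both roots.
Moduli of all roots: 0.8500, 0.8500.
All moduli strictly greater than 1? No.
Verdict: Not stationary.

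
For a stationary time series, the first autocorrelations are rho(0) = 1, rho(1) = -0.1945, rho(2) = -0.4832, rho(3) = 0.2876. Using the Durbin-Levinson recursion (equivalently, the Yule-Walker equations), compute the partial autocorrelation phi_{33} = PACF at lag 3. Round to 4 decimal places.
\phi_{33} = 0.0550

The PACF at lag k is phi_{kk}, the last component of the solution
to the Yule-Walker system G_k phi = r_k where
  (G_k)_{ij} = rho(|i - j|), (r_k)_i = rho(i), i,j = 1..k.
Equivalently, Durbin-Levinson gives phi_{kk} iteratively:
  phi_{11} = rho(1)
  phi_{kk} = [rho(k) - sum_{j=1..k-1} phi_{k-1,j} rho(k-j)]
            / [1 - sum_{j=1..k-1} phi_{k-1,j} rho(j)],
  phi_{k,j} = phi_{k-1,j} - phi_{kk} phi_{k-1,k-j},  j = 1..k-1.
Step k = 1:
  phi_11 = rho(1) = -0.1945.
Step k = 2:
  phi_22 = [rho(2) - phi_11 rho(1)] / [1 - phi_11 rho(1)] = [-0.4832 - (-0.1945)(-0.1945)] / [1 - (-0.1945)(-0.1945)]
         = -0.52103025 / 0.96216975 = -0.541516.
  Update: phi_21 = phi_11 - phi_22 phi_11 = -0.1945 - (-0.541516)(-0.1945) = -0.299825.
Step k = 3:
  phi_33 = [rho(3) - phi_21 rho(2) - phi_22 rho(1)] / [1 - phi_21 rho(1) - phi_22 rho(2)]
    numerator   = 0.2876 - (-0.299825)(-0.4832) - (-0.541516)(-0.1945) = 0.03739978
    denominator = 1 - (-0.299825)(-0.1945) - (-0.541516)(-0.4832) = 0.68002357
  phi_33 = 0.03739978 / 0.68002357 = 0.055.
Therefore phi_{33} = 0.0550.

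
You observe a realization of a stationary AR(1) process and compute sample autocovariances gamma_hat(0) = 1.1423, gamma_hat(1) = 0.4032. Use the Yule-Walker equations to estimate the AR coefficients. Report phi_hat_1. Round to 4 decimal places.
\hat\phi_{1} = 0.3530

The Yule-Walker equations for an AR(p) process read, in matrix form,
  Gamma_p phi = r_p,   with   (Gamma_p)_{ij} = gamma(|i - j|),
                       (r_p)_i = gamma(i),   i,j = 1..p.
Substitute the sample gammas (Toeplitz matrix and right-hand side of size 1):
  Gamma_p = [[1.1423]]
  r_p     = [0.4032]
With p = 1 this is the single equation gamma(0) phi_1 = gamma(1):
  phi_hat_1 = gamma(1) / gamma(0) = 0.4032 / 1.1423 = 0.3530.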